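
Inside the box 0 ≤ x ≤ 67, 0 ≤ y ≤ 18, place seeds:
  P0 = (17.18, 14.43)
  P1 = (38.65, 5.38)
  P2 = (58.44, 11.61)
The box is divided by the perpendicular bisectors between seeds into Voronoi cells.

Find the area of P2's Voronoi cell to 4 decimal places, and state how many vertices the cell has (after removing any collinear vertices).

1. box [0,67]×[0,18]: [(0, 0) (67, 0) (67, 18) (0, 18)]
2. ⊥bis P2·P0 via (37.81,13.02): [(36.9201, 0) (67, 0) (67, 18) (38.1504, 18)]  |A|=530.3656
3. ⊥bis P2·P1 via (48.545,8.495): [(51.2193, 0) (67, 0) (67, 18) (45.5528, 18)]  |A|=335.0516
4. canonical 4-gon: [(51.2193, 0) (67, 0) (67, 18) (45.5528, 18)]
5. shoelace: 335.0516

Area of P2's cell: 335.0516 (4 vertices)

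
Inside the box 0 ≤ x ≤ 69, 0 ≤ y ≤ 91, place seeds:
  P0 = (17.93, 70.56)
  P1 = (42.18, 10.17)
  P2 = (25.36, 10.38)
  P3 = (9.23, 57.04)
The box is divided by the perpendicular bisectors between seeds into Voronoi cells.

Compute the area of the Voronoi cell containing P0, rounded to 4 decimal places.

Area of P0's cell: 2434.1485

1. box [0,69]×[0,91]: [(0, 0) (69, 0) (69, 91) (0, 91)]
2. ⊥bis P0·P1 via (30.055,40.365): [(0, 28.2962) (69, 56.0036) (69, 91) (0, 91)]  |A|=3370.6556
3. ⊥bis P0·P2 via (21.645,40.47): [(0, 37.7976) (34.1663, 42.0159) (69, 56.0036) (69, 91) (0, 91)]  |A|=3208.3414
4. ⊥bis P0·P3 via (13.58,63.8): [(0, 72.5386) (42.3353, 45.2962) (69, 56.0036) (69, 91) (0, 91)]  |A|=2434.1485
5. canonical 5-gon: [(0, 72.5386) (42.3353, 45.2962) (69, 56.0036) (69, 91) (0, 91)]
6. shoelace: 2434.1485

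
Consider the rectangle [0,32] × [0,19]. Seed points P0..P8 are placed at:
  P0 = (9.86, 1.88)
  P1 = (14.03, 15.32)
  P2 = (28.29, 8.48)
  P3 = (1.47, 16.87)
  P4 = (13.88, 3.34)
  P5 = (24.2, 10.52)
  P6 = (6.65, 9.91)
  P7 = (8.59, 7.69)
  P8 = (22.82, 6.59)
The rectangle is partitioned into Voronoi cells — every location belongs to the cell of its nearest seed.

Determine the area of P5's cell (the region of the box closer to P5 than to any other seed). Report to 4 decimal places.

Area of P5's cell: 87.0199

1. box [0,32]×[0,19]: [(0, 0) (32, 0) (32, 19) (0, 19)]
2. ⊥bis P5·P0 via (17.03,6.2): [(20.7656, 0) (32, 0) (32, 19) (9.3179, 19)]  |A|=322.2074
3. ⊥bis P5·P1 via (19.115,12.92): [(16.4207, 7.2113) (20.7656, 0) (32, 0) (32, 19) (21.9846, 19)]  |A|=247.5455
4. ⊥bis P5·P2 via (26.245,9.5): [(16.4207, 7.2113) (20.7656, 0) (21.5066, 0) (30.9834, 19) (21.9846, 19)]  |A|=138.2005
5. ⊥bis P5·P3 via (12.835,13.695): [(16.4207, 7.2113) (20.7656, 0) (21.5066, 0) (30.9834, 19) (21.9846, 19)]  |A|=138.2005
6. ⊥bis P5·P4 via (19.04,6.93): [(17.4002, 9.2869) (22.4899, 1.9714) (30.9834, 19) (21.9846, 19)]  |A|=118.105
7. ⊥bis P5·P6 via (15.425,10.215): [(17.4002, 9.2869) (22.4899, 1.9714) (30.9834, 19) (21.9846, 19)]  |A|=118.105
8. ⊥bis P5·P7 via (16.395,9.105): [(17.4002, 9.2869) (22.4899, 1.9714) (30.9834, 19) (21.9846, 19)]  |A|=118.105
9. ⊥bis P5·P8 via (23.51,8.555): [(17.9726, 10.4994) (25.4363, 7.8786) (30.9834, 19) (21.9846, 19)]  |A|=87.0199
10. canonical 4-gon: [(17.9726, 10.4994) (25.4363, 7.8786) (30.9834, 19) (21.9846, 19)]
11. shoelace: 87.0199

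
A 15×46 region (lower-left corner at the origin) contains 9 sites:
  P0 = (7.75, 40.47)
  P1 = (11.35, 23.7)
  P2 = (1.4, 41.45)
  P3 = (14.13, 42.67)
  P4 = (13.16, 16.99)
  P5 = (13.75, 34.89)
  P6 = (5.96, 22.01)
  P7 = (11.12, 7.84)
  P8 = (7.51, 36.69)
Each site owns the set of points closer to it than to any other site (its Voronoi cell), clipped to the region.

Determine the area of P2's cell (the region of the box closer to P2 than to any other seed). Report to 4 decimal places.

Area of P2's cell: 46.1036

1. box [0,15]×[0,46]: [(0, 0) (15, 0) (15, 46) (0, 46)]
2. ⊥bis P2·P0 via (4.575,40.96): [(0, 11.3159) (5.3528, 46) (0, 46)]  |A|=92.8291
3. ⊥bis P2·P1 via (6.375,32.575): [(0, 29.0014) (2.9879, 30.6763) (5.3528, 46) (0, 46)]  |A|=66.4076
4. ⊥bis P2·P3 via (7.765,42.06): [(0, 29.0014) (2.9879, 30.6763) (5.3528, 46) (0, 46)]  |A|=66.4076
5. ⊥bis P2·P4 via (7.28,29.22): [(0, 29.0014) (2.9879, 30.6763) (5.3528, 46) (0, 46)]  |A|=66.4076
6. ⊥bis P2·P5 via (7.575,38.17): [(0, 29.0014) (2.9879, 30.6763) (5.3528, 46) (0, 46)]  |A|=66.4076
7. ⊥bis P2·P6 via (3.68,31.73): [(0, 30.8668) (3.1306, 31.6011) (5.3528, 46) (0, 46)]  |A|=62.2256
8. ⊥bis P2·P7 via (6.26,24.645): [(0, 30.8668) (3.1306, 31.6011) (5.3528, 46) (0, 46)]  |A|=62.2256
9. ⊥bis P2·P8 via (4.455,39.07): [(0, 33.3515) (4.2409, 38.7952) (5.3528, 46) (0, 46)]  |A|=46.1036
10. canonical 4-gon: [(0, 33.3515) (4.2409, 38.7952) (5.3528, 46) (0, 46)]
11. shoelace: 46.1036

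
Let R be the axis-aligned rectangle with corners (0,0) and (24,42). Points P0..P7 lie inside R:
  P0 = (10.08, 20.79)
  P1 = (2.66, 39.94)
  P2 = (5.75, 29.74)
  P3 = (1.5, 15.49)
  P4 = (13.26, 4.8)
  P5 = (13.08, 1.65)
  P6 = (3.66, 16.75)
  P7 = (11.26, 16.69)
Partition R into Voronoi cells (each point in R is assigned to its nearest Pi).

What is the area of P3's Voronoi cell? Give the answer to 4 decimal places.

1. box [0,24]×[0,42]: [(0, 0) (24, 0) (24, 42) (0, 42)]
2. ⊥bis P3·P0 via (5.79,18.14): [(0, 27.5132) (0, 0) (16.9954, 0)]  |A|=233.7988
3. ⊥bis P3·P1 via (2.08,27.715): [(0, 27.5132) (0, 0) (16.9954, 0)]  |A|=233.7988
4. ⊥bis P3·P2 via (3.625,22.615): [(2.8904, 22.8341) (0, 23.6961) (0, 0) (16.9954, 0)]  |A|=228.2823
5. ⊥bis P3·P4 via (7.38,10.145): [(9.3738, 12.3383) (2.8904, 22.8341) (0, 23.6961) (0, 2.0263)]  |A|=113.938
6. ⊥bis P3·P5 via (7.29,8.57): [(1.6861, 3.8812) (9.3738, 12.3383) (2.8904, 22.8341) (0, 23.6961) (0, 2.4704)]  |A|=113.5635
7. ⊥bis P3·P6 via (2.58,16.12): [(1.6861, 3.8812) (6.5793, 9.2641) (0, 20.5429) (0, 2.4704)]  |A|=60.5382
8. ⊥bis P3·P7 via (6.38,16.09): [(1.6861, 3.8812) (6.5793, 9.2641) (0, 20.5429) (0, 2.4704)]  |A|=60.5382
9. canonical 4-gon: [(1.6861, 3.8812) (6.5793, 9.2641) (0, 20.5429) (0, 2.4704)]
10. shoelace: 60.5382

Area of P3's cell: 60.5382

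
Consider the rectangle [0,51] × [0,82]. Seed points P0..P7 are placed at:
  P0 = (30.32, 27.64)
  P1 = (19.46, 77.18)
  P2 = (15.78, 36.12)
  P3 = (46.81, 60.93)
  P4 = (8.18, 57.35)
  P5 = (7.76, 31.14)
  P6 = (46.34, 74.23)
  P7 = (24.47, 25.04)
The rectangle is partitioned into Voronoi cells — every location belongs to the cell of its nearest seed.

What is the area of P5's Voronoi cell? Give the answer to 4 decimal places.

1. box [0,51]×[0,82]: [(0, 0) (51, 0) (51, 82) (0, 82)]
2. ⊥bis P5·P0 via (19.04,29.39): [(0, 0) (14.4804, 0) (27.202, 82) (0, 82)]  |A|=1708.9781
3. ⊥bis P5·P1 via (13.61,54.16): [(0, 57.6187) (0, 0) (14.4804, 0) (22.5311, 51.8929)]  |A|=1024.8216
4. ⊥bis P5·P2 via (11.77,33.63): [(0, 52.5849) (0, 0) (14.4804, 0) (18.113, 23.4149)]  |A|=645.7642
5. ⊥bis P5·P3 via (27.285,46.035): [(0, 52.5849) (0, 0) (14.4804, 0) (18.113, 23.4149)]  |A|=645.7642
6. ⊥bis P5·P4 via (7.97,44.245): [(5.1506, 44.2902) (0, 44.3727) (0, 0) (14.4804, 0) (18.113, 23.4149)]  |A|=624.6155
7. ⊥bis P5·P6 via (27.05,52.685): [(5.1506, 44.2902) (0, 44.3727) (0, 0) (14.4804, 0) (18.113, 23.4149)]  |A|=624.6155
8. ⊥bis P5·P7 via (16.115,28.09): [(15.78, 27.1722) (5.1506, 44.2902) (0, 44.3727) (0, 0) (5.8607, 0)]  |A|=473.3693
9. canonical 5-gon: [(15.78, 27.1722) (5.1506, 44.2902) (0, 44.3727) (0, 0) (5.8607, 0)]
10. shoelace: 473.3693

Area of P5's cell: 473.3693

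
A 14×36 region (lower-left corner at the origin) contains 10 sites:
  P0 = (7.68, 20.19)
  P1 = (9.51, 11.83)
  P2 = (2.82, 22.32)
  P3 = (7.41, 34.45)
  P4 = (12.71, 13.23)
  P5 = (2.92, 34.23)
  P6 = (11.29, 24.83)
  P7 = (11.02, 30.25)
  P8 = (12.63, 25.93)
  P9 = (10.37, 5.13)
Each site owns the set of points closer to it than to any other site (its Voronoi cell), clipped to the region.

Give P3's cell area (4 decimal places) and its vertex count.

Area of P3's cell: 28.9454 (3 vertices)

1. box [0,14]×[0,36]: [(0, 0) (14, 0) (14, 36) (0, 36)]
2. ⊥bis P3·P0 via (7.545,27.32): [(0, 27.1771) (14, 27.4422) (14, 36) (0, 36)]  |A|=121.6645
3. ⊥bis P3·P1 via (8.46,23.14): [(0, 27.1771) (14, 27.4422) (14, 36) (0, 36)]  |A|=121.6645
4. ⊥bis P3·P2 via (5.115,28.385): [(0, 30.3205) (7.9112, 27.3269) (14, 27.4422) (14, 36) (0, 36)]  |A|=109.2306
5. ⊥bis P3·P4 via (10.06,23.84): [(0, 30.3205) (7.9112, 27.3269) (14, 27.4422) (14, 36) (0, 36)]  |A|=109.2306
6. ⊥bis P3·P5 via (5.165,34.34): [(5.4632, 28.2532) (7.9112, 27.3269) (14, 27.4422) (14, 36) (5.0837, 36)]  |A|=74.0254
7. ⊥bis P3·P6 via (9.35,29.64): [(5.4632, 28.2532) (5.6946, 28.1657) (14, 31.5155) (14, 36) (5.0837, 36)]  |A|=54.4292
8. ⊥bis P3·P7 via (9.215,32.35): [(5.4222, 29.09) (13.4615, 36) (5.0837, 36)]  |A|=28.9454
9. ⊥bis P3·P8 via (10.02,30.19): [(5.4222, 29.09) (13.4615, 36) (5.0837, 36)]  |A|=28.9454
10. ⊥bis P3·P9 via (8.89,19.79): [(5.4222, 29.09) (13.4615, 36) (5.0837, 36)]  |A|=28.9454
11. canonical 3-gon: [(5.4222, 29.09) (13.4615, 36) (5.0837, 36)]
12. shoelace: 28.9454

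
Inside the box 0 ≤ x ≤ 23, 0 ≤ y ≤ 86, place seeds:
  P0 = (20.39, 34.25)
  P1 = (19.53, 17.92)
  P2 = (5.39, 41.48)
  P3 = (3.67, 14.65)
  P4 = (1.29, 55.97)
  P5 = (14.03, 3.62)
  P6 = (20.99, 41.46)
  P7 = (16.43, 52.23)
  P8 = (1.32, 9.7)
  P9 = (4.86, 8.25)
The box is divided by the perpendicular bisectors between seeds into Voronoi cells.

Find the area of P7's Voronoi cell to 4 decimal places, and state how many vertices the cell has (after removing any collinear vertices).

1. box [0,23]×[0,86]: [(0, 0) (23, 0) (23, 86) (0, 86)]
2. ⊥bis P7·P0 via (18.41,43.24): [(0, 39.1853) (23, 44.2509) (23, 86) (0, 86)]  |A|=1018.4835
3. ⊥bis P7·P1 via (17.98,35.075): [(0, 39.1853) (23, 44.2509) (23, 86) (0, 86)]  |A|=1018.4835
4. ⊥bis P7·P2 via (10.91,46.855): [(0, 58.0593) (15.1329, 42.5182) (23, 44.2509) (23, 86) (0, 86)]  |A|=875.6746
5. ⊥bis P7·P3 via (10.05,33.44): [(0, 58.0593) (15.1329, 42.5182) (23, 44.2509) (23, 86) (0, 86)]  |A|=875.6746
6. ⊥bis P7·P4 via (8.86,54.1): [(7.8473, 50.0003) (15.1329, 42.5182) (23, 44.2509) (23, 86) (16.7402, 86)]  |A|=464.7251
7. ⊥bis P7·P5 via (15.23,27.925): [(7.8473, 50.0003) (15.1329, 42.5182) (23, 44.2509) (23, 86) (16.7402, 86)]  |A|=464.7251
8. ⊥bis P7·P6 via (18.71,46.845): [(7.8473, 50.0003) (13.1939, 44.5095) (23, 48.6614) (23, 86) (16.7402, 86)]  |A|=433.5878
9. ⊥bis P7·P8 via (8.875,30.965): [(7.8473, 50.0003) (13.1939, 44.5095) (23, 48.6614) (23, 86) (16.7402, 86)]  |A|=433.5878
10. ⊥bis P7·P9 via (10.645,30.24): [(7.8473, 50.0003) (13.1939, 44.5095) (23, 48.6614) (23, 86) (16.7402, 86)]  |A|=433.5878
11. canonical 5-gon: [(7.8473, 50.0003) (13.1939, 44.5095) (23, 48.6614) (23, 86) (16.7402, 86)]
12. shoelace: 433.5878

Area of P7's cell: 433.5878 (5 vertices)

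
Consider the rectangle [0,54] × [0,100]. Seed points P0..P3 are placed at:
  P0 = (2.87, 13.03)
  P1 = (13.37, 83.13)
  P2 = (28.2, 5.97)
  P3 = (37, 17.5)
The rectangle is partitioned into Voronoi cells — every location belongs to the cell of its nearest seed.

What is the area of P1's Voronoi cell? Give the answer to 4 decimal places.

1. box [0,54]×[0,100]: [(0, 0) (54, 0) (54, 100) (0, 100)]
2. ⊥bis P1·P0 via (8.12,48.08): [(0, 49.2963) (54, 41.2078) (54, 100) (0, 100)]  |A|=2956.3898
3. ⊥bis P1·P2 via (20.785,44.55): [(0, 49.2963) (25.56, 45.4677) (54, 50.9339) (54, 100) (0, 100)]  |A|=2818.0854
4. ⊥bis P1·P3 via (25.185,50.315): [(0, 49.2963) (15.7876, 46.9315) (54, 60.6898) (54, 100) (0, 100)]  |A|=2584.1635
5. canonical 5-gon: [(0, 49.2963) (15.7876, 46.9315) (54, 60.6898) (54, 100) (0, 100)]
6. shoelace: 2584.1635

Area of P1's cell: 2584.1635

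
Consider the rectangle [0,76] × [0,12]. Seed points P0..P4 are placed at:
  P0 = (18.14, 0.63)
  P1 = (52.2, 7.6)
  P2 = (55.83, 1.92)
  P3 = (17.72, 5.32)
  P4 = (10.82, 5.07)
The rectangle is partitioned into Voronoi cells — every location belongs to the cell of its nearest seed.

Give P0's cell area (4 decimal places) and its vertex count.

1. box [0,76]×[0,12]: [(0, 0) (76, 0) (76, 12) (0, 12)]
2. ⊥bis P0·P1 via (35.17,4.115): [(0, 0) (36.0121, 0) (33.5564, 12) (0, 12)]  |A|=417.4111
3. ⊥bis P0·P2 via (36.985,1.275): [(0, 0) (36.0121, 0) (33.5564, 12) (0, 12)]  |A|=417.4111
4. ⊥bis P0·P3 via (17.93,2.975): [(0, 1.3693) (0, 0) (36.0121, 0) (35.0888, 4.5116)]  |A|=105.2604
5. ⊥bis P0·P4 via (14.48,2.85): [(14.362, 2.6555) (12.7513, 0) (36.0121, 0) (35.0888, 4.5116)]  |A|=78.4968
6. canonical 4-gon: [(14.362, 2.6555) (12.7513, 0) (36.0121, 0) (35.0888, 4.5116)]
7. shoelace: 78.4968

Area of P0's cell: 78.4968 (4 vertices)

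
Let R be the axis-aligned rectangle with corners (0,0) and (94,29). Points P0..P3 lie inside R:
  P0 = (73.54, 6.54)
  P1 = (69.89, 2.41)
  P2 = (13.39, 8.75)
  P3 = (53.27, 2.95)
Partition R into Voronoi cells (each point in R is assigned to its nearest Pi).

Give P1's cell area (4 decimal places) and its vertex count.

1. box [0,94]×[0,29]: [(0, 0) (94, 0) (94, 29) (0, 29)]
2. ⊥bis P1·P0 via (71.715,4.475): [(0, 0) (76.7785, 0) (43.9648, 29) (0, 29)]  |A|=1750.7777
3. ⊥bis P1·P2 via (41.64,5.58): [(41.0139, 0) (76.7785, 0) (44.2407, 28.7562)]  |A|=514.2275
4. ⊥bis P1·P3 via (61.58,2.68): [(61.4929, 0) (76.7785, 0) (61.9196, 13.132)]  |A|=100.3647
5. canonical 3-gon: [(61.4929, 0) (76.7785, 0) (61.9196, 13.132)]
6. shoelace: 100.3647

Area of P1's cell: 100.3647 (3 vertices)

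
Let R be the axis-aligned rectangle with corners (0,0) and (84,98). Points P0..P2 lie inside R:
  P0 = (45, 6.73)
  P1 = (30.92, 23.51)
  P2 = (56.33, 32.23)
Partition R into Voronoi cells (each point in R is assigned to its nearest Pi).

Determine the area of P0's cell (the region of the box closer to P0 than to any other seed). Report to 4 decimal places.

1. box [0,84]×[0,98]: [(0, 0) (84, 0) (84, 98) (0, 98)]
2. ⊥bis P0·P1 via (37.96,15.12): [(19.9406, 0) (84, 0) (84, 53.7519)]  |A|=1721.6579
3. ⊥bis P0·P2 via (50.665,19.48): [(45.7557, 21.6613) (19.9406, 0) (84, 0) (84, 4.6688)]  |A|=783.0826
4. canonical 4-gon: [(45.7557, 21.6613) (19.9406, 0) (84, 0) (84, 4.6688)]
5. shoelace: 783.0826

Area of P0's cell: 783.0826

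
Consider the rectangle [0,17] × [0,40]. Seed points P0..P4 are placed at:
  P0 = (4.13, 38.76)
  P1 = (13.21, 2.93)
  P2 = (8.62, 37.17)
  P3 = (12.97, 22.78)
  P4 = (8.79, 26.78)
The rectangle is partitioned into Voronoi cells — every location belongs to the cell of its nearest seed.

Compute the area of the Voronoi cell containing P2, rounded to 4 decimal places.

Area of P2's cell: 90.4854

1. box [0,17]×[0,40]: [(0, 0) (17, 0) (17, 40) (0, 40)]
2. ⊥bis P2·P0 via (6.375,37.965): [(0, 19.9626) (0, 0) (17, 0) (17, 40) (7.0956, 40)]  |A|=608.9111
3. ⊥bis P2·P1 via (10.915,20.05): [(0, 19.9626) (0, 18.5868) (17, 20.8657) (17, 40) (7.0956, 40)]  |A|=273.5647
4. ⊥bis P2·P3 via (10.795,29.975): [(2.6765, 27.5208) (17, 31.8507) (17, 40) (7.0956, 40)]  |A|=120.1621
5. ⊥bis P2·P4 via (8.705,31.975): [(4.2279, 31.9017) (17, 32.1107) (17, 40) (7.0956, 40)]  |A|=90.4854
6. canonical 4-gon: [(4.2279, 31.9017) (17, 32.1107) (17, 40) (7.0956, 40)]
7. shoelace: 90.4854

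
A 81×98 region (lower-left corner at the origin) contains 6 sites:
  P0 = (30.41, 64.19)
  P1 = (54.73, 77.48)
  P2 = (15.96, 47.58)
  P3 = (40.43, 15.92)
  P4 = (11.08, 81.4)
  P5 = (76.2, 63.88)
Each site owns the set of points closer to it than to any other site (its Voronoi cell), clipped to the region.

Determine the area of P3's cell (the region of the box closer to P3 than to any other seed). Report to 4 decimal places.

Area of P3's cell: 2503.0591

1. box [0,81]×[0,98]: [(0, 0) (81, 0) (81, 98) (0, 98)]
2. ⊥bis P3·P0 via (35.42,40.055): [(0, 32.7024) (0, 0) (81, 0) (81, 49.5166)]  |A|=3329.871
3. ⊥bis P3·P1 via (47.58,46.7): [(56.9481, 44.5239) (0, 32.7024) (0, 0) (81, 0) (81, 38.9367)]  |A|=3202.6381
4. ⊥bis P3·P2 via (28.195,31.75): [(56.9481, 44.5239) (40.2329, 41.0541) (0, 9.9581) (0, 0) (81, 0) (81, 38.9367)]  |A|=2745.1031
5. ⊥bis P3·P4 via (25.755,48.66): [(56.9481, 44.5239) (40.2329, 41.0541) (0, 9.9581) (0, 0) (81, 0) (81, 38.9367)]  |A|=2745.1031
6. ⊥bis P3·P5 via (58.315,39.9): [(53.1676, 43.7391) (40.2329, 41.0541) (0, 9.9581) (0, 0) (81, 0) (81, 22.9808)]  |A|=2503.0591
7. canonical 6-gon: [(53.1676, 43.7391) (40.2329, 41.0541) (0, 9.9581) (0, 0) (81, 0) (81, 22.9808)]
8. shoelace: 2503.0591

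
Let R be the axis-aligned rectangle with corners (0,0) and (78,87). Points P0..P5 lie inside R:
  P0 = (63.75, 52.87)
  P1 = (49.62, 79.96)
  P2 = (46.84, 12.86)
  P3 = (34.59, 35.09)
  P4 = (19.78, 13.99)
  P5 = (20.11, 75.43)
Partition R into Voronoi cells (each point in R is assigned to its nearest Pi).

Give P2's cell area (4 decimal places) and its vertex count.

Area of P2's cell: 1210.3053 (5 vertices)

1. box [0,78]×[0,87]: [(0, 0) (78, 0) (78, 87) (0, 87)]
2. ⊥bis P2·P0 via (55.295,32.865): [(0, 56.2351) (0, 0) (78, 0) (78, 23.2689)]  |A|=3100.6552
3. ⊥bis P2·P1 via (48.23,46.41): [(20.5316, 47.5576) (0, 48.4082) (0, 0) (78, 0) (78, 23.2689)]  |A|=3020.3057
4. ⊥bis P2·P3 via (40.715,23.975): [(56.1737, 32.4936) (0, 1.5387) (0, 0) (78, 0) (78, 23.2689)]  |A|=1564.4054
5. ⊥bis P2·P4 via (33.31,13.425): [(56.1737, 32.4936) (33.5865, 20.0468) (32.7494, 0) (78, 0) (78, 23.2689)]  |A|=1210.3053
6. ⊥bis P2·P5 via (33.475,44.145): [(56.1737, 32.4936) (33.5865, 20.0468) (32.7494, 0) (78, 0) (78, 23.2689)]  |A|=1210.3053
7. canonical 5-gon: [(56.1737, 32.4936) (33.5865, 20.0468) (32.7494, 0) (78, 0) (78, 23.2689)]
8. shoelace: 1210.3053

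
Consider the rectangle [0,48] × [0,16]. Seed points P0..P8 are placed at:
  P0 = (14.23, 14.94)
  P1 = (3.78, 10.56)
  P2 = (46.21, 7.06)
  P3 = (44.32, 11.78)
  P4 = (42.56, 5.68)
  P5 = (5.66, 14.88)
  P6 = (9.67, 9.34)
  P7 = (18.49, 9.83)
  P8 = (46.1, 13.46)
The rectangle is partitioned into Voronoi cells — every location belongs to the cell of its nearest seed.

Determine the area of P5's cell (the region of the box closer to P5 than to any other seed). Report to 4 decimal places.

Area of P5's cell: 28.9745

1. box [0,48]×[0,16]: [(0, 0) (48, 0) (48, 16) (0, 16)]
2. ⊥bis P5·P0 via (9.945,14.91): [(0, 0) (10.0494, 0) (9.9374, 16) (0, 16)]  |A|=159.894
3. ⊥bis P5·P1 via (4.72,12.72): [(0, 14.7741) (9.9763, 10.4325) (9.9374, 16) (0, 16)]  |A|=33.7782
4. ⊥bis P5·P2 via (25.935,10.97): [(0, 14.7741) (9.9763, 10.4325) (9.9374, 16) (0, 16)]  |A|=33.7782
5. ⊥bis P5·P3 via (24.99,13.33): [(0, 14.7741) (9.9763, 10.4325) (9.9374, 16) (0, 16)]  |A|=33.7782
6. ⊥bis P5·P4 via (24.11,10.28): [(0, 14.7741) (9.9763, 10.4325) (9.9374, 16) (0, 16)]  |A|=33.7782
7. ⊥bis P5·P6 via (7.665,12.11): [(0, 14.7741) (7.0855, 11.6906) (9.953, 13.7661) (9.9374, 16) (0, 16)]  |A|=28.9745
8. ⊥bis P5·P7 via (12.075,12.355): [(0, 14.7741) (7.0855, 11.6906) (9.953, 13.7661) (9.9374, 16) (0, 16)]  |A|=28.9745
9. ⊥bis P5·P8 via (25.88,14.17): [(0, 14.7741) (7.0855, 11.6906) (9.953, 13.7661) (9.9374, 16) (0, 16)]  |A|=28.9745
10. canonical 5-gon: [(0, 14.7741) (7.0855, 11.6906) (9.953, 13.7661) (9.9374, 16) (0, 16)]
11. shoelace: 28.9745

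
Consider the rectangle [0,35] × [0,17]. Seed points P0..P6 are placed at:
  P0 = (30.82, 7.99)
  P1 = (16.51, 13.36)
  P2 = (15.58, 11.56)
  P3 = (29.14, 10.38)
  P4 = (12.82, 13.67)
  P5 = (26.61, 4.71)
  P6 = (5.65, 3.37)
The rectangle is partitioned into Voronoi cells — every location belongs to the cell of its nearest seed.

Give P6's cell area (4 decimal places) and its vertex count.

Area of P6's cell: 142.3366 (5 vertices)

1. box [0,35]×[0,17]: [(0, 0) (35, 0) (35, 17) (0, 17)]
2. ⊥bis P6·P0 via (18.235,5.68): [(0, 0) (19.2776, 0) (16.1572, 17) (0, 17)]  |A|=301.1955
3. ⊥bis P6·P1 via (11.08,8.365): [(0, 0) (18.7749, 0) (3.1368, 17) (0, 17)]  |A|=186.2489
4. ⊥bis P6·P2 via (10.615,7.465): [(0, 0) (16.7719, 0) (2.7508, 17) (0, 17)]  |A|=165.9431
5. ⊥bis P6·P3 via (17.395,6.875): [(0, 0) (16.7719, 0) (2.7508, 17) (0, 17)]  |A|=165.9431
6. ⊥bis P6·P4 via (9.235,8.52): [(0, 14.9486) (0, 0) (16.7719, 0) (10.4323, 7.6866)]  |A|=142.4333
7. ⊥bis P6·P5 via (16.13,4.04): [(0, 14.9486) (0, 0) (16.3883, 0) (16.356, 0.5042) (10.4323, 7.6866)]  |A|=142.3366
8. canonical 5-gon: [(0, 14.9486) (0, 0) (16.3883, 0) (16.356, 0.5042) (10.4323, 7.6866)]
9. shoelace: 142.3366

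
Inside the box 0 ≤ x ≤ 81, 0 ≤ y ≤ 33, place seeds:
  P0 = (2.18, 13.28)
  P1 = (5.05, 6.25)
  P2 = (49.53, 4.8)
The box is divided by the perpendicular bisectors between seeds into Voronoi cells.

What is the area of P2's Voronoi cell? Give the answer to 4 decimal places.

1. box [0,81]×[0,33]: [(0, 0) (81, 0) (81, 33) (0, 33)]
2. ⊥bis P2·P0 via (25.855,9.04): [(24.236, 0) (81, 0) (81, 33) (30.146, 33)]  |A|=1775.6962
3. ⊥bis P2·P1 via (27.29,5.525): [(27.7494, 19.6179) (27.1099, 0) (81, 0) (81, 33) (30.146, 33)]  |A|=1747.5064
4. canonical 5-gon: [(27.7494, 19.6179) (27.1099, 0) (81, 0) (81, 33) (30.146, 33)]
5. shoelace: 1747.5064

Area of P2's cell: 1747.5064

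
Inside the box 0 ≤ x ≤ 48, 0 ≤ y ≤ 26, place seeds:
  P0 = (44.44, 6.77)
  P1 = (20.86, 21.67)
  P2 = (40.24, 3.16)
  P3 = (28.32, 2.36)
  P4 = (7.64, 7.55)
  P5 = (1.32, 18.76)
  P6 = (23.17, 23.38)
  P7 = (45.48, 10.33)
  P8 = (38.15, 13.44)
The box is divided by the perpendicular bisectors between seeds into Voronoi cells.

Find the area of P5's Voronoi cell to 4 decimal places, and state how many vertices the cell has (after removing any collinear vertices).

Area of P5's cell: 134.0636 (4 vertices)

1. box [0,48]×[0,26]: [(0, 0) (48, 0) (48, 26) (0, 26)]
2. ⊥bis P5·P0 via (22.88,12.765): [(0, 0) (19.3305, 0) (26.5601, 26) (0, 26)]  |A|=596.579
3. ⊥bis P5·P1 via (11.09,20.215): [(0, 0) (14.1005, 0) (10.2285, 26) (0, 26)]  |A|=316.2769
4. ⊥bis P5·P2 via (20.78,10.96): [(0, 0) (14.1005, 0) (10.2285, 26) (0, 26)]  |A|=316.2769
5. ⊥bis P5·P3 via (14.82,10.56): [(0, 0) (8.4058, 0) (12.9792, 7.5294) (10.2285, 26) (0, 26)]  |A|=294.8378
6. ⊥bis P5·P4 via (4.48,13.155): [(0, 10.6293) (11.548, 17.1398) (10.2285, 26) (0, 26)]  |A|=134.0636
7. ⊥bis P5·P6 via (12.245,21.07): [(0, 10.6293) (11.548, 17.1398) (10.2285, 26) (0, 26)]  |A|=134.0636
8. ⊥bis P5·P7 via (23.4,14.545): [(0, 10.6293) (11.548, 17.1398) (10.2285, 26) (0, 26)]  |A|=134.0636
9. ⊥bis P5·P8 via (19.735,16.1): [(0, 10.6293) (11.548, 17.1398) (10.2285, 26) (0, 26)]  |A|=134.0636
10. canonical 4-gon: [(0, 10.6293) (11.548, 17.1398) (10.2285, 26) (0, 26)]
11. shoelace: 134.0636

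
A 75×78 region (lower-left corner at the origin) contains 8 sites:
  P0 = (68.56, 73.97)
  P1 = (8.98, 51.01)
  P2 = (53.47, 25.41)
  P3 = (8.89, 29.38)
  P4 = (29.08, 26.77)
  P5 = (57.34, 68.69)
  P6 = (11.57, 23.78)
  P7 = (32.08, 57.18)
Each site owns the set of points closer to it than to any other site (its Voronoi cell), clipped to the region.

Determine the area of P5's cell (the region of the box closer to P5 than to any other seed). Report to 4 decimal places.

Area of P5's cell: 703.1839

1. box [0,75]×[0,78]: [(0, 0) (75, 0) (75, 78) (0, 78)]
2. ⊥bis P5·P0 via (62.95,71.33): [(0, 0) (75, 0) (75, 45.7237) (59.8112, 78) (0, 78)]  |A|=5604.8809
3. ⊥bis P5·P1 via (33.16,59.85): [(55.0406, 0) (75, 0) (75, 45.7237) (59.8112, 78) (26.5245, 78)]  |A|=2423.8396
4. ⊥bis P5·P2 via (55.405,47.05): [(37.2459, 48.6737) (75, 45.2979) (75, 45.7237) (59.8112, 78) (26.5245, 78)]  |A|=1083.0024
5. ⊥bis P5·P3 via (33.115,49.035): [(37.2459, 48.6737) (75, 45.2979) (75, 45.7237) (59.8112, 78) (26.5245, 78)]  |A|=1083.0024
6. ⊥bis P5·P4 via (43.21,47.73): [(35.7532, 52.757) (42.508, 48.2032) (75, 45.2979) (75, 45.7237) (59.8112, 78) (26.5245, 78)]  |A|=1072.6104
7. ⊥bis P5·P6 via (34.455,46.235): [(35.7532, 52.757) (42.508, 48.2032) (75, 45.2979) (75, 45.7237) (59.8112, 78) (26.5245, 78)]  |A|=1072.6104
8. ⊥bis P5·P7 via (44.71,62.935): [(51.8013, 47.3722) (75, 45.2979) (75, 45.7237) (59.8112, 78) (37.8455, 78)]  |A|=703.1839
9. canonical 5-gon: [(51.8013, 47.3722) (75, 45.2979) (75, 45.7237) (59.8112, 78) (37.8455, 78)]
10. shoelace: 703.1839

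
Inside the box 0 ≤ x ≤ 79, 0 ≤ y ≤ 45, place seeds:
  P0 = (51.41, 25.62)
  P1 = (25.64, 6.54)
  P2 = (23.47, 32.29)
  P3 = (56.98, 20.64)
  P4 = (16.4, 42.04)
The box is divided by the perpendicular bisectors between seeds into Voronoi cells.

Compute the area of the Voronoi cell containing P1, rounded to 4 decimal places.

1. box [0,79]×[0,45]: [(0, 0) (79, 0) (79, 45) (0, 45)]
2. ⊥bis P1·P0 via (38.525,16.08): [(0, 0) (50.4306, 0) (17.1128, 45) (0, 45)]  |A|=1519.7247
3. ⊥bis P1·P2 via (24.555,19.415): [(0, 17.3457) (0, 0) (50.4306, 0) (35.3803, 20.3273)]  |A|=819.4063
4. ⊥bis P1·P3 via (41.31,13.59): [(0, 17.3457) (0, 0) (47.4242, 0) (42.768, 10.3492) (35.3803, 20.3273)]  |A|=803.8495
5. ⊥bis P1·P4 via (21.02,24.29): [(0, 17.3457) (0, 0) (47.4242, 0) (42.768, 10.3492) (35.3803, 20.3273)]  |A|=803.8495
6. canonical 5-gon: [(0, 17.3457) (0, 0) (47.4242, 0) (42.768, 10.3492) (35.3803, 20.3273)]
7. shoelace: 803.8495

Area of P1's cell: 803.8495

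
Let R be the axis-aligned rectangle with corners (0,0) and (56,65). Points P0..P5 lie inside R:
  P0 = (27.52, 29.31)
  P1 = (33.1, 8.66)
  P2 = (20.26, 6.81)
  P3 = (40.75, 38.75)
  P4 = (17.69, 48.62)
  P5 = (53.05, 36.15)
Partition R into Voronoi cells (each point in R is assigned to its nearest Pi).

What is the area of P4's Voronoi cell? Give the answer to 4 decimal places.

1. box [0,56]×[0,65]: [(0, 0) (56, 0) (56, 65) (0, 65)]
2. ⊥bis P4·P0 via (22.605,38.965): [(0, 27.4576) (56, 55.9651) (56, 65) (0, 65)]  |A|=1304.162
3. ⊥bis P4·P1 via (25.395,28.64): [(0, 27.4576) (56, 55.9651) (56, 65) (0, 65)]  |A|=1304.162
4. ⊥bis P4·P2 via (18.975,27.715): [(0, 27.4576) (56, 55.9651) (56, 65) (0, 65)]  |A|=1304.162
5. ⊥bis P4·P3 via (29.22,43.685): [(0, 27.4576) (28.4798, 41.9556) (38.3431, 65) (0, 65)]  |A|=976.3959
6. ⊥bis P4·P5 via (35.37,42.385): [(0, 27.4576) (28.4798, 41.9556) (38.3431, 65) (0, 65)]  |A|=976.3959
7. canonical 4-gon: [(0, 27.4576) (28.4798, 41.9556) (38.3431, 65) (0, 65)]
8. shoelace: 976.3959

Area of P4's cell: 976.3959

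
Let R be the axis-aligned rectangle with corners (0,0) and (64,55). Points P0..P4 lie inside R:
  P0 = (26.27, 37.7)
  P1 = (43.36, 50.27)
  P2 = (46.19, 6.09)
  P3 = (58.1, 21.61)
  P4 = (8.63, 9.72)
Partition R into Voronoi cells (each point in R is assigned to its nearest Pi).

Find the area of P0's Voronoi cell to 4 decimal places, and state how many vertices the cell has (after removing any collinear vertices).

Area of P0's cell: 1129.0339 (6 vertices)

1. box [0,64]×[0,55]: [(0, 0) (64, 0) (64, 55) (0, 55)]
2. ⊥bis P0·P1 via (34.815,43.985): [(0, 0) (64, 0) (64, 4.3055) (26.7133, 55) (0, 55)]  |A|=2574.8835
3. ⊥bis P0·P2 via (36.23,21.895): [(0, 0) (1.486, 0) (46.3649, 28.2818) (26.7133, 55) (0, 55)]  |A|=1652.9138
4. ⊥bis P0·P3 via (42.185,29.655): [(0, 0) (1.486, 0) (39.2124, 23.7744) (43.4762, 32.2093) (26.7133, 55) (0, 55)]  |A|=1632.3577
5. ⊥bis P0·P4 via (17.45,23.71): [(0, 34.7114) (28.2777, 16.8836) (39.2124, 23.7744) (43.4762, 32.2093) (26.7133, 55) (0, 55)]  |A|=1129.0339
6. canonical 6-gon: [(0, 34.7114) (28.2777, 16.8836) (39.2124, 23.7744) (43.4762, 32.2093) (26.7133, 55) (0, 55)]
7. shoelace: 1129.0339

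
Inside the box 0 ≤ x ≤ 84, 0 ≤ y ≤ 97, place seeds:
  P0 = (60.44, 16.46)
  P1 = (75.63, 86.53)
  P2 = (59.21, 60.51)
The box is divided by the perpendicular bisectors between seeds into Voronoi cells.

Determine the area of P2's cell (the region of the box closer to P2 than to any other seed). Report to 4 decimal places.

Area of P2's cell: 4044.2155

1. box [0,84]×[0,97]: [(0, 0) (84, 0) (84, 97) (0, 97)]
2. ⊥bis P2·P0 via (59.825,38.485): [(0, 36.8145) (84, 39.16) (84, 97) (0, 97)]  |A|=4957.0688
3. ⊥bis P2·P1 via (67.42,73.52): [(0, 36.8145) (84, 39.16) (84, 63.0571) (30.2124, 97) (0, 97)]  |A|=4044.2155
4. canonical 5-gon: [(0, 36.8145) (84, 39.16) (84, 63.0571) (30.2124, 97) (0, 97)]
5. shoelace: 4044.2155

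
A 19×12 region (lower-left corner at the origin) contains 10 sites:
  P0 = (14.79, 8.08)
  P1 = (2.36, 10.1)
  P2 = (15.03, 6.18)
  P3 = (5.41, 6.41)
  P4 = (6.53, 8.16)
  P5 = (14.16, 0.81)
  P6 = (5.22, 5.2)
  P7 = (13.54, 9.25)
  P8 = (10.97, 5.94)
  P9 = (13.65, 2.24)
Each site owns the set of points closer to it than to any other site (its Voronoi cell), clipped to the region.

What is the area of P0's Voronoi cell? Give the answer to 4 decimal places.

Area of P0's cell: 18.6445

1. box [0,19]×[0,12]: [(0, 0) (19, 0) (19, 12) (0, 12)]
2. ⊥bis P0·P1 via (8.575,9.09): [(7.0978, 0) (19, 0) (19, 12) (9.0479, 12)]  |A|=131.1259
3. ⊥bis P0·P2 via (14.91,7.13): [(8.117, 6.2719) (19, 7.6466) (19, 12) (9.0479, 12)]  |A|=52.1919
4. ⊥bis P0·P3 via (10.1,7.245): [(10.2258, 6.5383) (19, 7.6466) (19, 12) (9.2534, 12)]  |A|=45.715
5. ⊥bis P0·P4 via (10.66,8.12): [(10.6452, 6.5913) (19, 7.6466) (19, 12) (10.6976, 12)]  |A|=40.6385
6. ⊥bis P0·P5 via (14.475,4.445): [(10.6452, 6.5913) (19, 7.6466) (19, 12) (10.6976, 12)]  |A|=40.6385
7. ⊥bis P0·P6 via (10.005,6.64): [(10.6452, 6.5913) (19, 7.6466) (19, 12) (10.6976, 12)]  |A|=40.6385
8. ⊥bis P0·P7 via (14.165,8.665): [(12.4357, 6.8175) (19, 7.6466) (19, 12) (17.2866, 12)]  |A|=18.7284
9. ⊥bis P0·P8 via (12.88,7.01): [(12.7811, 7.1865) (12.9514, 6.8826) (19, 7.6466) (19, 12) (17.2866, 12)]  |A|=18.6445
10. ⊥bis P0·P9 via (14.22,5.16): [(12.7811, 7.1865) (12.9514, 6.8826) (19, 7.6466) (19, 12) (17.2866, 12)]  |A|=18.6445
11. canonical 5-gon: [(12.7811, 7.1865) (12.9514, 6.8826) (19, 7.6466) (19, 12) (17.2866, 12)]
12. shoelace: 18.6445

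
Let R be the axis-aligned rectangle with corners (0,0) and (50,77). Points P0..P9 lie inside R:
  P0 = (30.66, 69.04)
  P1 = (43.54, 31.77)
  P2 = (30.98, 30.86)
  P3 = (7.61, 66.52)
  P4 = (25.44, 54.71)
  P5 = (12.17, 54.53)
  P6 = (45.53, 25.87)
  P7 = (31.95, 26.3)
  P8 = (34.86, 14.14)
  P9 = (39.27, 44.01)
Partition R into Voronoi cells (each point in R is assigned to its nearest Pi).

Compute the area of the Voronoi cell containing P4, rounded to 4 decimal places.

Area of P4's cell: 299.3375

1. box [0,50]×[0,77]: [(0, 0) (50, 0) (50, 77) (0, 77)]
2. ⊥bis P4·P0 via (28.05,61.875): [(0, 72.0928) (0, 0) (50, 0) (50, 53.8793)]  |A|=3149.3013
3. ⊥bis P4·P1 via (34.49,43.24): [(48.6141, 54.3841) (0, 72.0928) (0, 16.0269)]  |A|=1362.7964
4. ⊥bis P4·P2 via (28.21,42.785): [(36.2929, 44.6625) (48.6141, 54.3841) (0, 72.0928) (0, 36.2322)]  |A|=996.1405
5. ⊥bis P4·P3 via (16.525,60.615): [(0.4428, 36.3351) (36.2929, 44.6625) (48.6141, 54.3841) (19.4376, 65.0122)]  |A|=642.2469
6. ⊥bis P4·P5 via (18.805,54.62): [(18.6796, 63.8678) (18.9946, 40.6444) (36.2929, 44.6625) (48.6141, 54.3841) (19.4376, 65.0122)]  |A|=426.1502
7. ⊥bis P4·P6 via (35.485,40.29): [(18.6796, 63.8678) (18.9946, 40.6444) (36.2929, 44.6625) (48.6141, 54.3841) (19.4376, 65.0122)]  |A|=426.1502
8. ⊥bis P4·P7 via (28.695,40.505): [(18.6796, 63.8678) (18.9946, 40.6444) (36.2929, 44.6625) (48.6141, 54.3841) (19.4376, 65.0122)]  |A|=426.1502
9. ⊥bis P4·P8 via (30.15,34.425): [(18.6796, 63.8678) (18.9946, 40.6444) (36.2929, 44.6625) (48.6141, 54.3841) (19.4376, 65.0122)]  |A|=426.1502
10. ⊥bis P4·P9 via (32.355,49.36): [(18.6796, 63.8678) (18.9946, 40.6444) (27.0617, 42.5183) (38.9622, 57.9) (19.4376, 65.0122)]  |A|=299.3375
11. canonical 5-gon: [(18.6796, 63.8678) (18.9946, 40.6444) (27.0617, 42.5183) (38.9622, 57.9) (19.4376, 65.0122)]
12. shoelace: 299.3375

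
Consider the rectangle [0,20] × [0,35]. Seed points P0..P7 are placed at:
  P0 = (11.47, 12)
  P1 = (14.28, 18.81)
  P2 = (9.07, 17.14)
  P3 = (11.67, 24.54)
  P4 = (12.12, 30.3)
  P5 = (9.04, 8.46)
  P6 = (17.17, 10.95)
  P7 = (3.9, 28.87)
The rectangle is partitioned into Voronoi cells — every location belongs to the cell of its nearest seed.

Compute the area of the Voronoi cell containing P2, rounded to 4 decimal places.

1. box [0,20]×[0,35]: [(0, 0) (20, 0) (20, 35) (0, 35)]
2. ⊥bis P2·P0 via (10.27,14.57): [(0, 9.7747) (20, 19.1132) (20, 35) (0, 35)]  |A|=411.1214
3. ⊥bis P2·P1 via (11.675,17.975): [(0, 9.7747) (12.4414, 15.5839) (6.2179, 35) (0, 35)]  |A|=217.2829
4. ⊥bis P2·P3 via (10.37,20.84): [(0, 24.4835) (0, 9.7747) (12.4414, 15.5839) (10.8057, 20.6869)]  |A|=115.9654
5. ⊥bis P2·P4 via (10.595,23.72): [(0, 24.4835) (0, 9.7747) (12.4414, 15.5839) (10.8057, 20.6869)]  |A|=115.9654
6. ⊥bis P2·P5 via (9.055,12.8): [(0, 24.4835) (0, 12.8313) (6.4982, 12.8088) (12.4414, 15.5839) (10.8057, 20.6869)]  |A|=106.0341
7. ⊥bis P2·P6 via (13.12,14.045): [(0, 24.4835) (0, 12.8313) (6.4982, 12.8088) (12.4414, 15.5839) (10.8057, 20.6869)]  |A|=106.0341
8. ⊥bis P2·P7 via (6.485,23.005): [(5.475, 22.5599) (0, 20.1467) (0, 12.8313) (6.4982, 12.8088) (12.4414, 15.5839) (10.8057, 20.6869)]  |A|=94.1621
9. canonical 6-gon: [(5.475, 22.5599) (0, 20.1467) (0, 12.8313) (6.4982, 12.8088) (12.4414, 15.5839) (10.8057, 20.6869)]
10. shoelace: 94.1621

Area of P2's cell: 94.1621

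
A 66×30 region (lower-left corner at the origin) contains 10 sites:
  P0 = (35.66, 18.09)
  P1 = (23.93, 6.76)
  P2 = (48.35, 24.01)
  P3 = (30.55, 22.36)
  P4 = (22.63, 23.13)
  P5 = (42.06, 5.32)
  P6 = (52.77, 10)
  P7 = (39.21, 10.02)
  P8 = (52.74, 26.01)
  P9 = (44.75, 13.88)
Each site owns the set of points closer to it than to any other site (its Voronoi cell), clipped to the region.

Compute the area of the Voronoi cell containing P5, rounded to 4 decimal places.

Area of P5's cell: 114.1847

1. box [0,66]×[0,30]: [(0, 0) (66, 0) (66, 30) (0, 30)]
2. ⊥bis P5·P0 via (38.86,11.705): [(15.5049, 0) (66, 0) (66, 25.3069)]  |A|=638.9371
3. ⊥bis P5·P1 via (32.995,6.04): [(33.2205, 8.8786) (32.5153, 0) (66, 0) (66, 25.3069)]  |A|=563.4228
4. ⊥bis P5·P2 via (45.205,14.665): [(44.9424, 14.7534) (33.2205, 8.8786) (32.5153, 0) (66, 0) (66, 7.6666)]  |A|=377.6919
5. ⊥bis P5·P3 via (36.305,13.84): [(44.9424, 14.7534) (33.2205, 8.8786) (32.5153, 0) (66, 0) (66, 7.6666)]  |A|=377.6919
6. ⊥bis P5·P4 via (32.345,14.225): [(44.9424, 14.7534) (33.2205, 8.8786) (32.5153, 0) (66, 0) (66, 7.6666)]  |A|=377.6919
7. ⊥bis P5·P6 via (47.415,7.66): [(44.428, 14.4956) (33.2205, 8.8786) (32.5153, 0) (50.7622, 0)]  |A|=180.0232
8. ⊥bis P5·P7 via (40.635,7.67): [(45.9913, 10.918) (32.7444, 2.8853) (32.5153, 0) (50.7622, 0)]  |A|=117.8003
9. ⊥bis P5·P8 via (47.4,15.665): [(45.9913, 10.918) (32.7444, 2.8853) (32.5153, 0) (50.7622, 0)]  |A|=117.8003
10. ⊥bis P5·P9 via (43.405,9.6): [(47.0706, 8.4481) (43.6769, 9.5146) (32.7444, 2.8853) (32.5153, 0) (50.7622, 0)]  |A|=114.1847
11. canonical 5-gon: [(47.0706, 8.4481) (43.6769, 9.5146) (32.7444, 2.8853) (32.5153, 0) (50.7622, 0)]
12. shoelace: 114.1847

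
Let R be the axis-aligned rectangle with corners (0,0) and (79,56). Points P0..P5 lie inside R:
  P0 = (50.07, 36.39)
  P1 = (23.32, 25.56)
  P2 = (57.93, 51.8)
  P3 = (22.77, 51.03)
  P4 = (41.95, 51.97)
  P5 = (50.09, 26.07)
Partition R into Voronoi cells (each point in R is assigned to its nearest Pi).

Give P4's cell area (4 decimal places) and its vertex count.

1. box [0,79]×[0,56]: [(0, 0) (79, 0) (79, 56) (0, 56)]
2. ⊥bis P4·P0 via (46.01,44.18): [(0, 20.2005) (68.6893, 56) (0, 56)]  |A|=1229.5219
3. ⊥bis P4·P1 via (32.635,38.765): [(33.9034, 37.8703) (68.6893, 56) (8.2026, 56)]  |A|=548.304
4. ⊥bis P4·P2 via (49.94,51.885): [(33.9034, 37.8703) (49.8795, 46.1967) (49.9838, 56) (8.2026, 56)]  |A|=456.6163
5. ⊥bis P4·P3 via (32.36,51.5): [(32.9966, 38.5099) (33.9034, 37.8703) (49.8795, 46.1967) (49.9838, 56) (32.1395, 56)]  |A|=247.2869
6. ⊥bis P4·P5 via (46.02,39.02): [(32.9966, 38.5099) (33.9034, 37.8703) (49.8795, 46.1967) (49.9838, 56) (32.1395, 56)]  |A|=247.2869
7. canonical 5-gon: [(32.9966, 38.5099) (33.9034, 37.8703) (49.8795, 46.1967) (49.9838, 56) (32.1395, 56)]
8. shoelace: 247.2869

Area of P4's cell: 247.2869 (5 vertices)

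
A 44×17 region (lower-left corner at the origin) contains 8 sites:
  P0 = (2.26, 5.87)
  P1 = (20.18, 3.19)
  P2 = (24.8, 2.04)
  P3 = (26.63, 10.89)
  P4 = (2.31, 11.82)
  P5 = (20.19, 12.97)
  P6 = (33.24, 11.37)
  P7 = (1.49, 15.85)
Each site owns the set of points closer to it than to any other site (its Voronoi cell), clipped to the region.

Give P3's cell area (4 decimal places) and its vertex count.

1. box [0,44]×[0,17]: [(0, 0) (44, 0) (44, 17) (0, 17)]
2. ⊥bis P3·P0 via (14.445,8.38): [(16.1712, 0) (44, 0) (44, 17) (12.6694, 17)]  |A|=502.8552
3. ⊥bis P3·P1 via (23.405,7.04): [(12.9101, 15.8312) (31.8093, 0) (44, 0) (44, 17) (12.6694, 17)]  |A|=379.0703
4. ⊥bis P3·P2 via (25.715,6.465): [(12.9101, 15.8312) (23.5593, 6.9108) (44, 2.684) (44, 17) (12.6694, 17)]  |A|=309.5152
5. ⊥bis P3·P4 via (14.47,11.355): [(14.5874, 14.4261) (23.5593, 6.9108) (44, 2.684) (44, 17) (14.6859, 17)]  |A|=306.109
6. ⊥bis P3·P5 via (23.41,11.93): [(22.1659, 8.078) (23.5593, 6.9108) (44, 2.684) (44, 17) (25.0475, 17)]  |A|=249.8202
7. ⊥bis P3·P6 via (29.935,11.13): [(22.1659, 8.078) (23.5593, 6.9108) (30.3433, 5.508) (29.5087, 17) (25.0475, 17)]  |A|=68.7984
8. ⊥bis P3·P7 via (14.06,13.37): [(22.1659, 8.078) (23.5593, 6.9108) (30.3433, 5.508) (29.5087, 17) (25.0475, 17)]  |A|=68.7984
9. canonical 5-gon: [(22.1659, 8.078) (23.5593, 6.9108) (30.3433, 5.508) (29.5087, 17) (25.0475, 17)]
10. shoelace: 68.7984

Area of P3's cell: 68.7984 (5 vertices)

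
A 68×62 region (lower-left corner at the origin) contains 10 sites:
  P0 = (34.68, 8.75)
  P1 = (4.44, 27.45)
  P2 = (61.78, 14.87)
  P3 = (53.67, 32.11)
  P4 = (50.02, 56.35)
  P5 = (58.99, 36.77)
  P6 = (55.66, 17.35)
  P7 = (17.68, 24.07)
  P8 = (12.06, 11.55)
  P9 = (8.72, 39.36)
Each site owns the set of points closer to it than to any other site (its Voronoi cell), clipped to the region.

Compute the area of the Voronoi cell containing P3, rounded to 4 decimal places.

1. box [0,68]×[0,62]: [(0, 0) (68, 0) (68, 62) (0, 62)]
2. ⊥bis P3·P0 via (44.175,20.43): [(0, 56.3411) (68, 1.062) (68, 62) (0, 62)]  |A|=2264.2951
3. ⊥bis P3·P1 via (29.055,29.78): [(28.7534, 32.9667) (68, 1.062) (68, 62) (26.0051, 62)]  |A|=1805.4314
4. ⊥bis P3·P2 via (57.725,23.49): [(28.7534, 32.9667) (46.7574, 18.3307) (68, 28.3235) (68, 62) (26.0051, 62)]  |A|=1515.8787
5. ⊥bis P3·P4 via (51.845,44.23): [(28.0267, 40.6435) (28.7534, 32.9667) (46.7574, 18.3307) (68, 28.3235) (68, 46.6626)]  |A|=760.9032
6. ⊥bis P3·P5 via (56.33,34.44): [(48.2312, 43.6858) (28.0267, 40.6435) (28.7534, 32.9667) (46.7574, 18.3307) (63.5297, 26.2206)]  |A|=524.5095
7. ⊥bis P3·P6 via (54.665,24.73): [(48.2312, 43.6858) (28.0267, 40.6435) (28.7534, 32.9667) (41.1302, 22.9052) (62.6493, 25.8065) (63.5297, 26.2206)]  |A|=467.1266
8. ⊥bis P3·P7 via (35.675,28.09): [(48.2312, 43.6858) (32.713, 41.3491) (35.8798, 27.1734) (41.1302, 22.9052) (62.6493, 25.8065) (63.5297, 26.2206)]  |A|=407.5445
9. ⊥bis P3·P8 via (32.865,21.83): [(48.2312, 43.6858) (32.713, 41.3491) (35.8798, 27.1734) (41.1302, 22.9052) (62.6493, 25.8065) (63.5297, 26.2206)]  |A|=407.5445
10. ⊥bis P3·P9 via (31.195,35.735): [(48.2312, 43.6858) (32.713, 41.3491) (35.8798, 27.1734) (41.1302, 22.9052) (62.6493, 25.8065) (63.5297, 26.2206)]  |A|=407.5445
11. canonical 6-gon: [(48.2312, 43.6858) (32.713, 41.3491) (35.8798, 27.1734) (41.1302, 22.9052) (62.6493, 25.8065) (63.5297, 26.2206)]
12. shoelace: 407.5445

Area of P3's cell: 407.5445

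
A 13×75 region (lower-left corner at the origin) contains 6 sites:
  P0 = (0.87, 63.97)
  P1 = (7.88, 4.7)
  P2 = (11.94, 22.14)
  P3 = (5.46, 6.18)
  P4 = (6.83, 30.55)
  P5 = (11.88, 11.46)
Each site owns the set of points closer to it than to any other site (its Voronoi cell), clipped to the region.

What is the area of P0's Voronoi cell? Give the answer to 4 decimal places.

1. box [0,13]×[0,75]: [(0, 0) (13, 0) (13, 75) (0, 75)]
2. ⊥bis P0·P1 via (4.375,34.335): [(0, 33.8176) (13, 35.3551) (13, 75) (0, 75)]  |A|=525.3777
3. ⊥bis P0·P2 via (6.405,43.055): [(0, 41.36) (13, 44.8003) (13, 75) (0, 75)]  |A|=414.9582
4. ⊥bis P0·P3 via (3.165,35.075): [(0, 41.36) (13, 44.8003) (13, 75) (0, 75)]  |A|=414.9582
5. ⊥bis P0·P4 via (3.85,47.26): [(0, 46.5734) (13, 48.8918) (13, 75) (0, 75)]  |A|=354.4763
6. ⊥bis P0·P5 via (6.375,37.715): [(0, 46.5734) (13, 48.8918) (13, 75) (0, 75)]  |A|=354.4763
7. canonical 4-gon: [(0, 46.5734) (13, 48.8918) (13, 75) (0, 75)]
8. shoelace: 354.4763

Area of P0's cell: 354.4763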